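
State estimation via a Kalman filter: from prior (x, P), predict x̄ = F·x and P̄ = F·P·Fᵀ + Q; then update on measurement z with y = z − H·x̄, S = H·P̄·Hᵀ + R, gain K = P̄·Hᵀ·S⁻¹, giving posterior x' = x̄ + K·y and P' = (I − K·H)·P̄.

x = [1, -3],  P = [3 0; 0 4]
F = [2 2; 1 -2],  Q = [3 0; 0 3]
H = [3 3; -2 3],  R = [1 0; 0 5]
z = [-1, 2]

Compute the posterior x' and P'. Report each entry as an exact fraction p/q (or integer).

x̄ = F·x = [-4, 7]
P̄ = F·P·Fᵀ + Q = [31 -10; -10 22]
y = z − H·x̄ = [-10, -27]
S = H·P̄·Hᵀ + R = [298 -18; -18 447]
K = P̄·Hᵀ·S⁻¹ = [8835/44294 -13141/66441; 2940/22147 13138/66441]
x' = x̄ + K·y = [-14494/22147, 7387/22147]
P' = (I − K·H)·P̄ = [31583/132882 -11374/66441; -11374/66441 14314/66441]

x' = [-14494/22147, 7387/22147]
P' = [31583/132882 -11374/66441; -11374/66441 14314/66441]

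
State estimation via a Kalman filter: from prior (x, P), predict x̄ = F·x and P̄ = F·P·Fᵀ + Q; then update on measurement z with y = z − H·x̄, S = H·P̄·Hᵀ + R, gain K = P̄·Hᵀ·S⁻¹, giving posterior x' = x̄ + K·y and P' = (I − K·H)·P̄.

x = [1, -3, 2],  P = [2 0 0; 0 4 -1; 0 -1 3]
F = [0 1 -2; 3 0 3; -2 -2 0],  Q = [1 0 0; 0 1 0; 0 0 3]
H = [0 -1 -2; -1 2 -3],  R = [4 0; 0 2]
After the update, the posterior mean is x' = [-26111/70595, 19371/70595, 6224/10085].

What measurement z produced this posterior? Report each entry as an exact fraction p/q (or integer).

z = [-1, -1]

x̄ = F·x = [-7, 9, 4]
P̄ = F·P·Fᵀ + Q = [21 -21 -12; -21 46 -6; -12 -6 27]
S = H·P̄·Hᵀ + R = [134 31; 31 534]
K = P̄·Hᵀ·S⁻¹ = [24867/70595 -5013/70595; -22217/70595 18608/70595; -3303/10085 -1338/10085]
x' − x̄ = [468054/70595, -615984/70595, -34116/10085] = K·y
y = (KᵀK)⁻¹·Kᵀ·(x' − x̄) = [16, -14]
z = y + H·x̄ = [16, -14] + [-17, 13] = [-1, -1]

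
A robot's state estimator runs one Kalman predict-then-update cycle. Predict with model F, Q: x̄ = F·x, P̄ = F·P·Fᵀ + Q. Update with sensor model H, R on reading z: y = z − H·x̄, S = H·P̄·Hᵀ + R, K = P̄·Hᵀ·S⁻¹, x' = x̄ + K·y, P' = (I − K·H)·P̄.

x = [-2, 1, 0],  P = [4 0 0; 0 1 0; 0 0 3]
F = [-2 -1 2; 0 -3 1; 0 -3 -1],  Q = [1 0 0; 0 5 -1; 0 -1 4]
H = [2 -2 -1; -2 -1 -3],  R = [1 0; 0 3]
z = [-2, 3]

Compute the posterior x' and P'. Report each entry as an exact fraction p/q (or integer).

x̄ = F·x = [3, -3, -3]
P̄ = F·P·Fᵀ + Q = [30 9 -3; 9 17 5; -3 5 16]
y = z − H·x̄ = [-17, -3]
S = H·P̄·Hᵀ + R = [165 27; 27 314]
K = P̄·Hᵀ·S⁻¹ = [5250/17027 -3705/17027; -1748/17027 -2561/17027; -8779/51081 -2297/17027]
x' = x̄ + K·y = [-27054/17027, -13682/17027, 16673/51081]
P' = (I − K·H)·P̄ = [52260/17027 78243/17027 -57216/17027; 78243/17027 124701/17027 -91168/17027; -57216/17027 -91168/17027 212491/51081]

x' = [-27054/17027, -13682/17027, 16673/51081]
P' = [52260/17027 78243/17027 -57216/17027; 78243/17027 124701/17027 -91168/17027; -57216/17027 -91168/17027 212491/51081]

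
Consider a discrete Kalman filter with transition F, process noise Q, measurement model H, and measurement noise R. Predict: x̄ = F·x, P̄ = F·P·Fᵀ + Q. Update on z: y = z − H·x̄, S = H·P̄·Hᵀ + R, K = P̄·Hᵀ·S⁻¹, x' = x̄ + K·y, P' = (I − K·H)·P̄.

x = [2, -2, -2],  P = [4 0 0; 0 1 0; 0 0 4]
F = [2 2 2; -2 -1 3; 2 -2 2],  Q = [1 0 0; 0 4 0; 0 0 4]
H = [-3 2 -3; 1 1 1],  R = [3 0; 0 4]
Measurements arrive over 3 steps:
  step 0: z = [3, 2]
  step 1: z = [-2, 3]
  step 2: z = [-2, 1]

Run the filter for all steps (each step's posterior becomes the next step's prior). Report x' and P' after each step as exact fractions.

step 0: x̄ = F·x = [-4, -8, 4]
step 0: P̄ = F·P·Fᵀ + Q = [37 6 28; 6 57 10; 28 10 40]
step 0: y = z − H·x̄ = [19, 10]
step 0: S = H·P̄·Hᵀ + R = [1236 -301; -301 226]
step 0: K = P̄·Hᵀ·S⁻¹ = [-19987/188735 32673/188735; 36889/188735 110094/188735; -18106/188735 41024/188735]
step 0: x' = x̄ + K·y = [-807963/188735, 291951/188735, 821166/188735]
step 0: P' = (I − K·H)·P̄ = [1005791/188735 66423/188735 -941522/188735; 66423/188735 286359/188735 87594/188735; -941522/188735 87594/188735 1018024/188735]
step 1: x̄ = F·x = [610308/188735, 3787473/188735, -557496/188735]
step 1: P̄ = F·P·Fᵀ + Q = [3129391/188735 -418944/188735 -582352/188735; -418944/188735 25265071/188735 206748/188735; -582352/188735 206748/188735 1231324/188735]
step 1: y = z − H·x̄ = [-1558796/37747, -654816/37747]
step 1: S = H·P̄·Hᵀ + R = [26587388/37747 8230861/37747; 8230861/37747 5758326/37747]
step 1: K = P̄·Hᵀ·S⁻¹ = [-351503055/2261153861 669563139/2261153861; 468529843/2261153861 1297821102/2261153861; -84103344/2261153861 187420068/2261153861]
step 1: x' = x̄ + K·y = [51061138344/11305769305, 17568995099/11305769305, -32286347208/11305769305]
step 1: P' = (I − K·H)·P̄ = [70753819193/11305769305 6980248503/11305769305 -64342804916/11305769305; 6980248503/11305769305 16979442753/11305769305 1996730784/11305769305; -64342804916/11305769305 1996730784/11305769305 66094475492/11305769305]
step 2: x̄ = F·x = [14537514494/2261153861, -216550313411/11305769305, 2411592074/11305769305]
step 2: P̄ = F·P·Fᵀ + Q = [36738022805/2261153861 -16597497408/2261153861 -7053406320/2261153861; -16597497408/2261153861 1728122344473/11305769305 16811502588/11305769305; -7053406320/2261153861 16811502588/11305769305 73975753348/11305769305]
step 2: y = z − H·x̄ = [635786581844/11305769305, 152756918172/11305769305]
step 2: S = H·P̄·Hᵀ + R = [9424704736788/11305769305 2961025260879/11305769305; 2961025260879/11305769305 1828125256962/11305769305]
step 2: K = P̄·Hᵀ·S⁻¹ = [-38658358541095/249485312760501 71545204939595/249485312760501; 17300085903137/83161770920167 47581209639682/83161770920167; -9293865487144/249485312760501 22630205919476/249485312760501]
step 2: x' = x̄ + K·y = [396703754560966/249485312760501, 22892194759919/83161770920167, -163663135482638/249485312760501]
step 2: P' = (I − K·H)·P̄ = [1549358007271045/249485312760501 49504492243457/83161770920167 -1411690664243036/249485312760501; 49504492243457/83161770920167 124574954677119/83161770920167 16245391638152/83161770920167; -1411690664243036/249485312760501 16245391638152/83161770920167 1453475313006484/249485312760501]

step 0: x' = [-807963/188735, 291951/188735, 821166/188735], P' = [1005791/188735 66423/188735 -941522/188735; 66423/188735 286359/188735 87594/188735; -941522/188735 87594/188735 1018024/188735]
step 1: x' = [51061138344/11305769305, 17568995099/11305769305, -32286347208/11305769305], P' = [70753819193/11305769305 6980248503/11305769305 -64342804916/11305769305; 6980248503/11305769305 16979442753/11305769305 1996730784/11305769305; -64342804916/11305769305 1996730784/11305769305 66094475492/11305769305]
step 2: x' = [396703754560966/249485312760501, 22892194759919/83161770920167, -163663135482638/249485312760501], P' = [1549358007271045/249485312760501 49504492243457/83161770920167 -1411690664243036/249485312760501; 49504492243457/83161770920167 124574954677119/83161770920167 16245391638152/83161770920167; -1411690664243036/249485312760501 16245391638152/83161770920167 1453475313006484/249485312760501]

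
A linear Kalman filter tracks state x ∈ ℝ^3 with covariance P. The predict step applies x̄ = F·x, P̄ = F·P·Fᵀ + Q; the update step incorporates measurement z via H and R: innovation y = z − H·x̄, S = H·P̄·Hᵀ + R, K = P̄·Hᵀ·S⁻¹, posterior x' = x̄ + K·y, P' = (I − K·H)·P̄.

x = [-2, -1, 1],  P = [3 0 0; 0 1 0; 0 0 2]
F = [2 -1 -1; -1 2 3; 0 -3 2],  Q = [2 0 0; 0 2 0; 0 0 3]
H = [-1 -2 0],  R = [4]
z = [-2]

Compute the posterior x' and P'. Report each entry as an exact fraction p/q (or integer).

x̄ = F·x = [-4, 3, 5]
P̄ = F·P·Fᵀ + Q = [17 -14 -1; -14 27 6; -1 6 20]
y = z − H·x̄ = [0]
S = H·P̄·Hᵀ + R = [73]
K = P̄·Hᵀ·S⁻¹ = [11/73; -40/73; -11/73]
x' = x̄ + K·y = [-4, 3, 5]
P' = (I − K·H)·P̄ = [1120/73 -582/73 48/73; -582/73 371/73 -2/73; 48/73 -2/73 1339/73]

x' = [-4, 3, 5]
P' = [1120/73 -582/73 48/73; -582/73 371/73 -2/73; 48/73 -2/73 1339/73]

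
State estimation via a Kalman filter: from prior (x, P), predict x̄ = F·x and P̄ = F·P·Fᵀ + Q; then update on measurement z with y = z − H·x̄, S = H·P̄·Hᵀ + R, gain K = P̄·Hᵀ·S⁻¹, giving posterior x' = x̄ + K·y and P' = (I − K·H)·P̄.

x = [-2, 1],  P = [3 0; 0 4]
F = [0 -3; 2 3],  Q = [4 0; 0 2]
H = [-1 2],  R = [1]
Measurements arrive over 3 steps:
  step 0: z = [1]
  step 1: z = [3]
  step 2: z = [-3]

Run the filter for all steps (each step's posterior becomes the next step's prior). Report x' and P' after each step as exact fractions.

step 0: x' = [-3, -1], P' = [408/55 196/55; 196/55 754/385]
step 1: x' = [-289011/210559, 166713/210559], P' = [731094/210559 346366/210559; 346366/210559 216136/210559]
step 2: x' = [-84884319/56880139, -127274343/56880139], P' = [195522660/56880139 92344180/56880139; 92344180/56880139 57630910/56880139]

step 0: x̄ = F·x = [-3, -1]
step 0: P̄ = F·P·Fᵀ + Q = [40 -36; -36 50]
step 0: y = z − H·x̄ = [0]
step 0: S = H·P̄·Hᵀ + R = [385]
step 0: K = P̄·Hᵀ·S⁻¹ = [-16/55; 136/385]
step 0: x' = x̄ + K·y = [-3, -1]
step 0: P' = (I − K·H)·P̄ = [408/55 196/55; 196/55 754/385]
step 1: x̄ = F·x = [3, -9]
step 1: P̄ = F·P·Fᵀ + Q = [8326/385 -15018/385; -15018/385 35444/385]
step 1: y = z − H·x̄ = [24]
step 1: S = H·P̄·Hᵀ + R = [210559/385]
step 1: K = P̄·Hᵀ·S⁻¹ = [-38362/210559; 85906/210559]
step 1: x' = x̄ + K·y = [-289011/210559, 166713/210559]
step 1: P' = (I − K·H)·P̄ = [731094/210559 346366/210559; 346366/210559 216136/210559]
step 2: x̄ = F·x = [-500139/210559, -77883/210559]
step 2: P̄ = F·P·Fᵀ + Q = [2787460/210559 -4023420/210559; -4023420/210559 9447110/210559]
step 2: y = z − H·x̄ = [-976050/210559]
step 2: S = H·P̄·Hᵀ + R = [56880139/210559]
step 2: K = P̄·Hᵀ·S⁻¹ = [-10834300/56880139; 22917640/56880139]
step 2: x' = x̄ + K·y = [-84884319/56880139, -127274343/56880139]
step 2: P' = (I − K·H)·P̄ = [195522660/56880139 92344180/56880139; 92344180/56880139 57630910/56880139]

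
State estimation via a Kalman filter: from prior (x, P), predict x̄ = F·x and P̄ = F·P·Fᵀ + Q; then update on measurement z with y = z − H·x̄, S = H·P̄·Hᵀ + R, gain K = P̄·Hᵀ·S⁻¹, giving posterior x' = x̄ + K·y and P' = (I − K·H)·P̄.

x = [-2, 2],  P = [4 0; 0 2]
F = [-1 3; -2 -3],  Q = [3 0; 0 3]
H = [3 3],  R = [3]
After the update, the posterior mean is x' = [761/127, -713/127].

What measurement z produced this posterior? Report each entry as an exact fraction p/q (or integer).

z = [1]

x̄ = F·x = [8, -2]
P̄ = F·P·Fᵀ + Q = [25 -10; -10 37]
S = H·P̄·Hᵀ + R = [381]
K = P̄·Hᵀ·S⁻¹ = [15/127; 27/127]
x' − x̄ = [-255/127, -459/127] = K·y
y = (KᵀK)⁻¹·Kᵀ·(x' − x̄) = [-17]
z = y + H·x̄ = [-17] + [18] = [1]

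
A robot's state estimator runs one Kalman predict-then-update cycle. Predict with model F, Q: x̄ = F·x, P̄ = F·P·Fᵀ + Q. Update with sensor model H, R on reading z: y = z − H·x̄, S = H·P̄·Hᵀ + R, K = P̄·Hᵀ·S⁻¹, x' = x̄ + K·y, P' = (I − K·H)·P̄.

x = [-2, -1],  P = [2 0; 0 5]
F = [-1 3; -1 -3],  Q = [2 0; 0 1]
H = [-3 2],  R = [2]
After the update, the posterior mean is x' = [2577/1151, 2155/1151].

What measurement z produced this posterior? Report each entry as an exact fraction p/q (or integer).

x̄ = F·x = [-1, 5]
P̄ = F·P·Fᵀ + Q = [49 -43; -43 48]
S = H·P̄·Hᵀ + R = [1151]
K = P̄·Hᵀ·S⁻¹ = [-233/1151; 225/1151]
x' − x̄ = [3728/1151, -3600/1151] = K·y
y = (KᵀK)⁻¹·Kᵀ·(x' − x̄) = [-16]
z = y + H·x̄ = [-16] + [13] = [-3]

z = [-3]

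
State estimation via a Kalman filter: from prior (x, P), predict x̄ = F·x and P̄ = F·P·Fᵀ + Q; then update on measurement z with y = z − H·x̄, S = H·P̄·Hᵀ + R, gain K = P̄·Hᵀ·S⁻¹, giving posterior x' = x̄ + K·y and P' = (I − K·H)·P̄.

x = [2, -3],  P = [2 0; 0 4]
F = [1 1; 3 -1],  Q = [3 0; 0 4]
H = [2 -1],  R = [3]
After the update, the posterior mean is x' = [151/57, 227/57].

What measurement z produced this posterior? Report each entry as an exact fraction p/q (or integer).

z = [2]

x̄ = F·x = [-1, 9]
P̄ = F·P·Fᵀ + Q = [9 2; 2 26]
S = H·P̄·Hᵀ + R = [57]
K = P̄·Hᵀ·S⁻¹ = [16/57; -22/57]
x' − x̄ = [208/57, -286/57] = K·y
y = (KᵀK)⁻¹·Kᵀ·(x' − x̄) = [13]
z = y + H·x̄ = [13] + [-11] = [2]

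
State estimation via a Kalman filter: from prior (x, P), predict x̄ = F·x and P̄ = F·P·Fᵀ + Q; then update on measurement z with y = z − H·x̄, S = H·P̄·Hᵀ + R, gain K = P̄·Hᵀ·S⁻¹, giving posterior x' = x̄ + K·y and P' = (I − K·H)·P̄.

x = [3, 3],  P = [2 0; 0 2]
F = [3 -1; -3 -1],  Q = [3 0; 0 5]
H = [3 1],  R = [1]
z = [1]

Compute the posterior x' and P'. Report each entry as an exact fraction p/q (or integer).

x' = [557/137, -1529/137]
P' = [342/137 -973/137; -973/137 2896/137]

x̄ = F·x = [6, -12]
P̄ = F·P·Fᵀ + Q = [23 -16; -16 25]
y = z − H·x̄ = [-5]
S = H·P̄·Hᵀ + R = [137]
K = P̄·Hᵀ·S⁻¹ = [53/137; -23/137]
x' = x̄ + K·y = [557/137, -1529/137]
P' = (I − K·H)·P̄ = [342/137 -973/137; -973/137 2896/137]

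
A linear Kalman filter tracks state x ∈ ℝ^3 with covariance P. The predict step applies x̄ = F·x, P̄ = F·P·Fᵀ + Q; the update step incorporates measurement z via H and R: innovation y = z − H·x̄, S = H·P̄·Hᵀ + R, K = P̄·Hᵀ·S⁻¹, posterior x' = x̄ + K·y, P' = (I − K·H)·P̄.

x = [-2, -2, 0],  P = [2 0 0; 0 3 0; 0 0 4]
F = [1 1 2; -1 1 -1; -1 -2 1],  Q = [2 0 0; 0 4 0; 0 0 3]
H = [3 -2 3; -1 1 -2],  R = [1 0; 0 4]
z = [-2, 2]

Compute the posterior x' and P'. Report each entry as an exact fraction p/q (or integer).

x' = [-3042/4793, 5812/4793, 3428/4793]
P' = [18504/4793 8606/4793 -11975/4793; 8606/4793 23704/4793 7057/4793; -11975/4793 7057/4793 16318/4793]

x̄ = F·x = [-4, 0, 6]
P̄ = F·P·Fᵀ + Q = [23 -7 0; -7 13 -8; 0 -8 21]
y = z − H·x̄ = [-8, 10]
S = H·P̄·Hᵀ + R = [629 -312; -312 170]
K = P̄·Hᵀ·S⁻¹ = [2375/4793 3513/4793; -419/4793 246/4793; -1085/4793 -3401/4793]
x' = x̄ + K·y = [-3042/4793, 5812/4793, 3428/4793]
P' = (I − K·H)·P̄ = [18504/4793 8606/4793 -11975/4793; 8606/4793 23704/4793 7057/4793; -11975/4793 7057/4793 16318/4793]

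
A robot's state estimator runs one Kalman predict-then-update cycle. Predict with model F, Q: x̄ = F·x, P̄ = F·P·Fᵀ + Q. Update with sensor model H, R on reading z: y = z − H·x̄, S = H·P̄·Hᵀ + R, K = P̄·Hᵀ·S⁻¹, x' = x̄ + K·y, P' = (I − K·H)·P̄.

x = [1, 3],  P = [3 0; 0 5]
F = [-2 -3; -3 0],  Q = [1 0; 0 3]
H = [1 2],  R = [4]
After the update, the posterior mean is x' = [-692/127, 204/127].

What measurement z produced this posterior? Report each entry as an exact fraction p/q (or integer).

z = [-2]

x̄ = F·x = [-11, -3]
P̄ = F·P·Fᵀ + Q = [58 18; 18 30]
S = H·P̄·Hᵀ + R = [254]
K = P̄·Hᵀ·S⁻¹ = [47/127; 39/127]
x' − x̄ = [705/127, 585/127] = K·y
y = (KᵀK)⁻¹·Kᵀ·(x' − x̄) = [15]
z = y + H·x̄ = [15] + [-17] = [-2]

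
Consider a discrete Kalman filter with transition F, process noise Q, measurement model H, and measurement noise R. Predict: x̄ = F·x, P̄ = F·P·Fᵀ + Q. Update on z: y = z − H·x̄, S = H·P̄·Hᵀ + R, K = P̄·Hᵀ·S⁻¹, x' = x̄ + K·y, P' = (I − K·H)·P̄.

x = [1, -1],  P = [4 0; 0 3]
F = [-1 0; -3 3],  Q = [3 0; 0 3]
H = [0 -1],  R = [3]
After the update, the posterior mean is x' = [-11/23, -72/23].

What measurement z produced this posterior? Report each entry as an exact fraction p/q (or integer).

z = [3]

x̄ = F·x = [-1, -6]
P̄ = F·P·Fᵀ + Q = [7 12; 12 66]
S = H·P̄·Hᵀ + R = [69]
K = P̄·Hᵀ·S⁻¹ = [-4/23; -22/23]
x' − x̄ = [12/23, 66/23] = K·y
y = (KᵀK)⁻¹·Kᵀ·(x' − x̄) = [-3]
z = y + H·x̄ = [-3] + [6] = [3]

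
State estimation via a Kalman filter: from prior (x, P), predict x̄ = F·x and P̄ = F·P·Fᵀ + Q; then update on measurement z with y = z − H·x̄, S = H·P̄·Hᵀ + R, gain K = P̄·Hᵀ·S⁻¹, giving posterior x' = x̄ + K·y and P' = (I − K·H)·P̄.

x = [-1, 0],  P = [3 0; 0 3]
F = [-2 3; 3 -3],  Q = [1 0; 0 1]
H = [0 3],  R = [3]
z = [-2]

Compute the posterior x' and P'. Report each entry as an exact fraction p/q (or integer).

x' = [17/166, -113/166]
P' = [565/166 -45/166; -45/166 55/166]

x̄ = F·x = [2, -3]
P̄ = F·P·Fᵀ + Q = [40 -45; -45 55]
y = z − H·x̄ = [7]
S = H·P̄·Hᵀ + R = [498]
K = P̄·Hᵀ·S⁻¹ = [-45/166; 55/166]
x' = x̄ + K·y = [17/166, -113/166]
P' = (I − K·H)·P̄ = [565/166 -45/166; -45/166 55/166]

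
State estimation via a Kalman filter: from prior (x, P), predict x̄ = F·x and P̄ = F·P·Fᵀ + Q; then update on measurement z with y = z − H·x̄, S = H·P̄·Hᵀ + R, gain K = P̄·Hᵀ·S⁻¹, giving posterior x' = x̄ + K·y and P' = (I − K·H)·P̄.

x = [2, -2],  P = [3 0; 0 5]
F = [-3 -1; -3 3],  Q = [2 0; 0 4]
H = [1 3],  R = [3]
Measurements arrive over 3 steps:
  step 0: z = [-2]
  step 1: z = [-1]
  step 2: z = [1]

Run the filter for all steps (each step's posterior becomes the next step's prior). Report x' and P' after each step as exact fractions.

step 0: x̄ = F·x = [-4, -12]
step 0: P̄ = F·P·Fᵀ + Q = [34 12; 12 76]
step 0: y = z − H·x̄ = [38]
step 0: S = H·P̄·Hᵀ + R = [793]
step 0: K = P̄·Hᵀ·S⁻¹ = [70/793; 240/793]
step 0: x' = x̄ + K·y = [-512/793, -396/793]
step 0: P' = (I − K·H)·P̄ = [22062/793 -7284/793; -7284/793 2668/793]
step 1: x̄ = F·x = [1932/793, 348/793]
step 1: P̄ = F·P·Fᵀ + Q = [159108/793 234258/793; 234258/793 356854/793]
step 1: y = z − H·x̄ = [-3769/793]
step 1: S = H·P̄·Hᵀ + R = [4778721/793]
step 1: K = P̄·Hᵀ·S⁻¹ = [287294/1592907; 144980/530969]
step 1: x' = x̄ + K·y = [2515366/1592907, -456056/530969]
step 1: P' = (I − K·H)·P̄ = [2450912/530969 -721206/530969; -721206/530969 385382/530969]
step 2: x̄ = F·x = [-2059310/530969, -3883534/530969]
step 2: P̄ = F·P·Fᵀ + Q = [19178292/530969 25229298/530969; 25229298/530969 40632230/530969]
step 2: y = z − H·x̄ = [14240881/530969]
step 2: S = H·P̄·Hᵀ + R = [537837057/530969]
step 2: K = P̄·Hᵀ·S⁻¹ = [31622062/179279019; 16347332/59759673]
step 2: x' = x̄ + K·y = [152805428/179279019, 1359190/59759673]
step 2: P' = (I − K·H)·P̄ = [275220688/59759673 -27066514/19919891; -27066514/19919891 14471282/19919891]

step 0: x' = [-512/793, -396/793], P' = [22062/793 -7284/793; -7284/793 2668/793]
step 1: x' = [2515366/1592907, -456056/530969], P' = [2450912/530969 -721206/530969; -721206/530969 385382/530969]
step 2: x' = [152805428/179279019, 1359190/59759673], P' = [275220688/59759673 -27066514/19919891; -27066514/19919891 14471282/19919891]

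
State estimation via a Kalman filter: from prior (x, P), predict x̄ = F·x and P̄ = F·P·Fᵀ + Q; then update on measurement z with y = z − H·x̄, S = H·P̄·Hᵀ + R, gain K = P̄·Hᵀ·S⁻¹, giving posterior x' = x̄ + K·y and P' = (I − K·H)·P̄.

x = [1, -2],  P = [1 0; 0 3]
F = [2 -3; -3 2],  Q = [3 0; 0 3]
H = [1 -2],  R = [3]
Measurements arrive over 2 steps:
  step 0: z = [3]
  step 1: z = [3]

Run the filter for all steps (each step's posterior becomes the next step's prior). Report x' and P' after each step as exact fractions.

step 0: x' = [274/229, -235/229], P' = [1062/229 408/229; 408/229 312/229]
step 1: x' = [18004/6947, -2206/6947], P' = [61875/13894 13287/6947; 13287/6947 10677/6947]

step 0: x̄ = F·x = [8, -7]
step 0: P̄ = F·P·Fᵀ + Q = [34 -24; -24 24]
step 0: y = z − H·x̄ = [-19]
step 0: S = H·P̄·Hᵀ + R = [229]
step 0: K = P̄·Hᵀ·S⁻¹ = [82/229; -72/229]
step 0: x' = x̄ + K·y = [274/229, -235/229]
step 0: P' = (I − K·H)·P̄ = [1062/229 408/229; 408/229 312/229]
step 1: x̄ = F·x = [1253/229, -1292/229]
step 1: P̄ = F·P·Fᵀ + Q = [2847/229 -2940/229; -2940/229 6597/229]
step 1: y = z − H·x̄ = [-3150/229]
step 1: S = H·P̄·Hᵀ + R = [41682/229]
step 1: K = P̄·Hᵀ·S⁻¹ = [2909/13894; -2689/6947]
step 1: x' = x̄ + K·y = [18004/6947, -2206/6947]
step 1: P' = (I − K·H)·P̄ = [61875/13894 13287/6947; 13287/6947 10677/6947]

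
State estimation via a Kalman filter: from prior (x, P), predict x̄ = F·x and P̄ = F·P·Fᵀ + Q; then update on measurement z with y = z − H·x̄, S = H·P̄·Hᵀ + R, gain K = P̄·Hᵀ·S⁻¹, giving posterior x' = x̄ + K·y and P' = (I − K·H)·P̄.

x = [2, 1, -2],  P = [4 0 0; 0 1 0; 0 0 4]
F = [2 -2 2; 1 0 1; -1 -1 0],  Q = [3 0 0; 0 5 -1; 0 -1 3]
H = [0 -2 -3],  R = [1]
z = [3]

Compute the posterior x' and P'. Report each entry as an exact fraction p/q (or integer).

x' = [-46/65, 66/65, -111/65]
P' = [2339/65 886/65 -586/65; 886/65 724/65 -479/65; -586/65 -479/65 324/65]

x̄ = F·x = [-2, 0, -3]
P̄ = F·P·Fᵀ + Q = [39 16 -6; 16 13 -5; -6 -5 8]
y = z − H·x̄ = [-6]
S = H·P̄·Hᵀ + R = [65]
K = P̄·Hᵀ·S⁻¹ = [-14/65; -11/65; -14/65]
x' = x̄ + K·y = [-46/65, 66/65, -111/65]
P' = (I − K·H)·P̄ = [2339/65 886/65 -586/65; 886/65 724/65 -479/65; -586/65 -479/65 324/65]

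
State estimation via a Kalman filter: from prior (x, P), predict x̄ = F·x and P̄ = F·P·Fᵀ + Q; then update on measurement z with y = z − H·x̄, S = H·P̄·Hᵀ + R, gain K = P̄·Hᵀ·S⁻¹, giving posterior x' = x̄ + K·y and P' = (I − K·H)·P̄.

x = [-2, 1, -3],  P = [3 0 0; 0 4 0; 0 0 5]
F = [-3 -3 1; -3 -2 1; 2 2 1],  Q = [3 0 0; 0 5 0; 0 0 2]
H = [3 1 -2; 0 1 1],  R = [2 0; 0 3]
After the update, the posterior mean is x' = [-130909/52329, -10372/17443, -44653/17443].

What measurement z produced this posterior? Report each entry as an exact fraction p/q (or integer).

x̄ = F·x = [0, 1, -5]
P̄ = F·P·Fᵀ + Q = [71 56 -37; 56 53 -29; -37 -29 35]
S = H·P̄·Hᵀ + R = [1730 69; 69 33]
K = P̄·Hᵀ·S⁻¹ = [3336/17443 9203/52329; 2517/17443 7423/17443; -2448/17443 8290/17443]
x' − x̄ = [-130909/52329, -27815/17443, 42562/17443] = K·y
y = (KᵀK)⁻¹·Kᵀ·(x' − x̄) = [-14, 1]
z = y + H·x̄ = [-14, 1] + [11, -4] = [-3, -3]

z = [-3, -3]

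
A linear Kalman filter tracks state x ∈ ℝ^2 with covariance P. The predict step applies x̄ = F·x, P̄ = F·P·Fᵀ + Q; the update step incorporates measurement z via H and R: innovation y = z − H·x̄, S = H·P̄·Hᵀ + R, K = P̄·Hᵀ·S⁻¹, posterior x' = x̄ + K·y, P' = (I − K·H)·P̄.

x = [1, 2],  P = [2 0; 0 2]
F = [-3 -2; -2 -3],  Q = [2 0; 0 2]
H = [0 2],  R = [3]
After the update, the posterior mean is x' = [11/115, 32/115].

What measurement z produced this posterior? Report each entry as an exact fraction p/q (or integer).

z = [1]

x̄ = F·x = [-7, -8]
P̄ = F·P·Fᵀ + Q = [28 24; 24 28]
S = H·P̄·Hᵀ + R = [115]
K = P̄·Hᵀ·S⁻¹ = [48/115; 56/115]
x' − x̄ = [816/115, 952/115] = K·y
y = (KᵀK)⁻¹·Kᵀ·(x' − x̄) = [17]
z = y + H·x̄ = [17] + [-16] = [1]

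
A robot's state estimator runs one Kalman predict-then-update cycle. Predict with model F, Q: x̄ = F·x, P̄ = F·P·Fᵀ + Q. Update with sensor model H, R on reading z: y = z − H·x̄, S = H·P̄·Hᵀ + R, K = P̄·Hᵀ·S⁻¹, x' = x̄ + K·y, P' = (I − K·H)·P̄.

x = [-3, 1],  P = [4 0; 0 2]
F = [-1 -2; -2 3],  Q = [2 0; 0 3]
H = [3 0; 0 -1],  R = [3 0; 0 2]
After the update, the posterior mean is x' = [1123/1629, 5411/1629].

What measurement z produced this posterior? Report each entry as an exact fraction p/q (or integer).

z = [2, -3]

x̄ = F·x = [1, 9]
P̄ = F·P·Fᵀ + Q = [14 -4; -4 37]
S = H·P̄·Hᵀ + R = [129 12; 12 39]
K = P̄·Hᵀ·S⁻¹ = [530/1629 4/1629; -8/1629 -1543/1629]
x' − x̄ = [-506/1629, -9250/1629] = K·y
y = (KᵀK)⁻¹·Kᵀ·(x' − x̄) = [-1, 6]
z = y + H·x̄ = [-1, 6] + [3, -9] = [2, -3]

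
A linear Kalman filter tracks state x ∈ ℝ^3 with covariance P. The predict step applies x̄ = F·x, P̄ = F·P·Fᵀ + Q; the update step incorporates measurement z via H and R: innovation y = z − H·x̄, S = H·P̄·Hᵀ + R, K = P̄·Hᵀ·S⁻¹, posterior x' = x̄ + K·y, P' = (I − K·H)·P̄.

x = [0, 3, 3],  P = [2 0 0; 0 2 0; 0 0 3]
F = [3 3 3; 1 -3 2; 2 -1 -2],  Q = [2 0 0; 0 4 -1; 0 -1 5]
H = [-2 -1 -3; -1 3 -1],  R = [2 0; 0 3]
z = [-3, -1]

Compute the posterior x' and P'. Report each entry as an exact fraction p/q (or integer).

x̄ = F·x = [18, -3, -9]
P̄ = F·P·Fᵀ + Q = [65 6 -12; 6 36 -3; -12 -3 27]
y = z − H·x̄ = [3, 17]
S = H·P̄·Hᵀ + R = [403 37; 37 377]
K = P̄·Hᵀ·S⁻¹ = [-36405/150562 -10405/150562; -9294/75281 21879/75281; -9735/75281 -3837/75281]
x' = x̄ + K·y = [1212008/75281, 118218/75281, -771963/75281]
P' = (I − K·H)·P̄ = [5781855/150562 288051/75281 -2011167/75281; 288051/75281 50355/75281 -202623/75281; -2011167/75281 -202623/75281 1414809/75281]

x' = [1212008/75281, 118218/75281, -771963/75281]
P' = [5781855/150562 288051/75281 -2011167/75281; 288051/75281 50355/75281 -202623/75281; -2011167/75281 -202623/75281 1414809/75281]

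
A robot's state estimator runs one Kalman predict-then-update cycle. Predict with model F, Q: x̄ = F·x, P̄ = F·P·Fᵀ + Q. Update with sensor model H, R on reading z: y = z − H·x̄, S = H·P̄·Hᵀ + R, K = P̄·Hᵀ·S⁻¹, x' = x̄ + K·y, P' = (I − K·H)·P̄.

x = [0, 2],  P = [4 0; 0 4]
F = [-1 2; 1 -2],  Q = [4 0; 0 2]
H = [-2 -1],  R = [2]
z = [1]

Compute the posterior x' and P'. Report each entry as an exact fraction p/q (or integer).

x' = [1/2, -7/4]
P' = [22/5 -37/5; -37/5 139/10]

x̄ = F·x = [4, -4]
P̄ = F·P·Fᵀ + Q = [24 -20; -20 22]
y = z − H·x̄ = [5]
S = H·P̄·Hᵀ + R = [40]
K = P̄·Hᵀ·S⁻¹ = [-7/10; 9/20]
x' = x̄ + K·y = [1/2, -7/4]
P' = (I − K·H)·P̄ = [22/5 -37/5; -37/5 139/10]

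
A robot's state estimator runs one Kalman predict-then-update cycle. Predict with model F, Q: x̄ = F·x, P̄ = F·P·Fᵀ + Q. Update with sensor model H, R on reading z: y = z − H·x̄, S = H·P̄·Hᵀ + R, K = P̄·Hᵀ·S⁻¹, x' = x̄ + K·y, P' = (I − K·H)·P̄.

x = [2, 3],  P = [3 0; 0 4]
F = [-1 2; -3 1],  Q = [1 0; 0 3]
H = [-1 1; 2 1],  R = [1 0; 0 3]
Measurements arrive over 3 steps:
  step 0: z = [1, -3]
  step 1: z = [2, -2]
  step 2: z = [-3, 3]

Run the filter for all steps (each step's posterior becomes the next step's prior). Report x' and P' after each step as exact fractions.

step 0: x̄ = F·x = [4, -3]
step 0: P̄ = F·P·Fᵀ + Q = [20 17; 17 34]
step 0: y = z − H·x̄ = [8, -8]
step 0: S = H·P̄·Hᵀ + R = [21 11; 11 185]
step 0: K = P̄·Hᵀ·S⁻¹ = [-591/1882 615/1882; 2397/3764 1241/3764]
step 0: x' = x̄ + K·y = [-1060/941, -511/941]
step 0: P' = (I − K·H)·P̄ = [406/941 221/1882; 221/1882 2839/3764]
step 1: x̄ = F·x = [38/941, 2669/941]
step 1: P̄ = F·P·Fᵀ + Q = [3744/941 1864/941; 1864/941 26095/3764]
step 1: y = z − H·x̄ = [-749/941, -4627/941]
step 1: S = H·P̄·Hᵀ + R = [29923/3764 3599/3764; 3599/3764 127115/3764]
step 1: K = P̄·Hᵀ·S⁻¹ = [-36216/125887 38072/125887; 590253/1007096 308175/1007096]
step 1: x' = x̄ + K·y = [-153294/125887, 435661/503548]
step 1: P' = (I − K·H)·P̄ = [50144/125887 13928/125887; 13928/125887 701677/1007096]
step 2: x̄ = F·x = [742249/251774, 2275189/503548]
step 2: P̄ = F·P·Fᵀ + Q = [942315/251774 913421/503548; 913421/503548 6664789/1007096]
step 2: y = z − H·x̄ = [-2301335/503548, -3733541/503548]
step 2: S = H·P̄·Hᵀ + R = [7787461/1007096 953111/1007096; 953111/1007096 32070485/1007096]
step 2: K = P̄·Hᵀ·S⁻¹ = [-10102671/35297987 10608115/35297987; 144296727/247085909 75209916/247085909]
step 2: x' = x̄ + K·y = [71579252/35297987, -100699975/247085909]
step 2: P' = (I − K·H)·P̄ = [13975672/35297987 3873001/35297987; 3873001/35297987 171407734/247085909]

step 0: x' = [-1060/941, -511/941], P' = [406/941 221/1882; 221/1882 2839/3764]
step 1: x' = [-153294/125887, 435661/503548], P' = [50144/125887 13928/125887; 13928/125887 701677/1007096]
step 2: x' = [71579252/35297987, -100699975/247085909], P' = [13975672/35297987 3873001/35297987; 3873001/35297987 171407734/247085909]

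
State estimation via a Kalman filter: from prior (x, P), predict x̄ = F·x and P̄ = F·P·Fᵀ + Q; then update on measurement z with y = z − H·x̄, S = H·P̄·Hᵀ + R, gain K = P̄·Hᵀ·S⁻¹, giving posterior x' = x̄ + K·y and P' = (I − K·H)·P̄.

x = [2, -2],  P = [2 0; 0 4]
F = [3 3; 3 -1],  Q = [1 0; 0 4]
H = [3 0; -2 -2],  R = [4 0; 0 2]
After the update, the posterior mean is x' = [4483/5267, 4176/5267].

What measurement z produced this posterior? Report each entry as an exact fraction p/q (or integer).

z = [3, -3]

x̄ = F·x = [0, 8]
P̄ = F·P·Fᵀ + Q = [55 6; 6 26]
S = H·P̄·Hᵀ + R = [499 -366; -366 374]
K = P̄·Hᵀ·S⁻¹ = [8529/26335 -244/26335; -8346/26335 -12674/26335]
x' − x̄ = [4483/5267, -37960/5267] = K·y
y = (KᵀK)⁻¹·Kᵀ·(x' − x̄) = [3, 13]
z = y + H·x̄ = [3, 13] + [0, -16] = [3, -3]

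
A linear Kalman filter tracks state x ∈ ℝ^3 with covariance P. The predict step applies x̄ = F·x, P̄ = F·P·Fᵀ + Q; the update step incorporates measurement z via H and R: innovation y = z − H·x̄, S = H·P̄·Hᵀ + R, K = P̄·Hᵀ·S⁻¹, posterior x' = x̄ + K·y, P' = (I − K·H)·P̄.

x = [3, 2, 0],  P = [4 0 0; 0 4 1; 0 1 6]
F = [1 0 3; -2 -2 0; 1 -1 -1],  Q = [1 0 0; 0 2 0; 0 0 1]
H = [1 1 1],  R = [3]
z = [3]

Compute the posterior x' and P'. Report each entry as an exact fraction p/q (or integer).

x̄ = F·x = [3, -10, 1]
P̄ = F·P·Fᵀ + Q = [59 -14 -17; -14 34 2; -17 2 17]
y = z − H·x̄ = [9]
S = H·P̄·Hᵀ + R = [55]
K = P̄·Hᵀ·S⁻¹ = [28/55; 2/5; 2/55]
x' = x̄ + K·y = [417/55, -32/5, 73/55]
P' = (I − K·H)·P̄ = [2461/55 -126/5 -991/55; -126/5 126/5 6/5; -991/55 6/5 931/55]

x' = [417/55, -32/5, 73/55]
P' = [2461/55 -126/5 -991/55; -126/5 126/5 6/5; -991/55 6/5 931/55]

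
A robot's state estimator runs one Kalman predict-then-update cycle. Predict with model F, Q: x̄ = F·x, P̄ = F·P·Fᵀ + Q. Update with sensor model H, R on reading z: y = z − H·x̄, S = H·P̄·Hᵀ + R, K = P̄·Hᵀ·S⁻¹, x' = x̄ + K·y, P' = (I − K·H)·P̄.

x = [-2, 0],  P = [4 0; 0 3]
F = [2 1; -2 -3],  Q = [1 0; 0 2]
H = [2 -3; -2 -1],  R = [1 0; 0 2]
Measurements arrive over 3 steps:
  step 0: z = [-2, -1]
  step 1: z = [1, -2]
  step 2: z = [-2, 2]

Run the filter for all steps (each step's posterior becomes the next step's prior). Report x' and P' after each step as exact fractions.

step 0: x̄ = F·x = [-4, 4]
step 0: P̄ = F·P·Fᵀ + Q = [20 -25; -25 45]
step 0: y = z − H·x̄ = [18, -5]
step 0: S = H·P̄·Hᵀ + R = [786 -45; -45 27]
step 0: K = P̄·Hᵀ·S⁻¹ = [10/79 -245/711; -530/2133 -1465/6399]
step 0: x' = x̄ + K·y = [1/711, 4301/6399]
step 0: P' = (I − K·H)·P̄ = [65/237 100/711; 100/711 1130/6399]
step 1: x̄ = F·x = [4319/6399, -4307/2133]
step 1: P̄ = F·P·Fᵀ + Q = [18149/6399 -5870/2133; -5870/2133 4532/711]
step 1: y = z − H·x̄ = [-41002/6399, -17081/6399]
step 1: S = H·P̄·Hᵀ + R = [657407/6399 -20672/6399; -20672/6399 55742/6399]
step 1: K = P̄·Hᵀ·S⁻¹ = [214808/1697977 -28800/99881; -2086064/8489885 -95392/499405]
step 1: x' = x̄ + K·y = [1076553/1697977, 552373/8489885]
step 1: P' = (I − K·H)·P̄ = [394051/1697977 191098/1697977; 191098/1697977 1332348/8489885]
step 2: x̄ = F·x = [665759/499405, -12422649/8489885]
step 2: P̄ = F·P·Fᵀ + Q = [1266189/499405 -1148352/499405; -1148352/499405 48317802/8489885]
step 2: y = z − H·x̄ = [-76883523/8489885, 27192927/8489885]
step 2: S = H·P̄·Hᵀ + R = [763714763/8489885 -19235382/8489885; -19235382/8489885 73310488/8489885]
step 2: K = P̄·Hᵀ·S⁻¹ = [206038353/1637781373 -943145205/3275562746; -402459015/1637781373 -625557573/3275562746]
step 2: x' = x̄ + K·y = [-2385931751/3275562746, 492707049/3275562746]
step 2: P' = (I − K·H)·P̄ = [379434246/1637781373 184276713/1637781373; 184276713/1637781373 257004147/1637781373]

step 0: x' = [1/711, 4301/6399], P' = [65/237 100/711; 100/711 1130/6399]
step 1: x' = [1076553/1697977, 552373/8489885], P' = [394051/1697977 191098/1697977; 191098/1697977 1332348/8489885]
step 2: x' = [-2385931751/3275562746, 492707049/3275562746], P' = [379434246/1637781373 184276713/1637781373; 184276713/1637781373 257004147/1637781373]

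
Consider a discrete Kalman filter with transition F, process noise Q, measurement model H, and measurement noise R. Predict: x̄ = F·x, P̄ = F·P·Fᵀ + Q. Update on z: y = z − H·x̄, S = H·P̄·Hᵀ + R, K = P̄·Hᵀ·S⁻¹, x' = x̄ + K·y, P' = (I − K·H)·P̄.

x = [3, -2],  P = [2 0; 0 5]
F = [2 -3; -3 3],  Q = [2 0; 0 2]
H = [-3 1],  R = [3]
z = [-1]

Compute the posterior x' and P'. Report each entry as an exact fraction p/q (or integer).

x' = [-48/181, -355/181]
P' = [491/905 807/905; 807/905 3129/905]

x̄ = F·x = [12, -15]
P̄ = F·P·Fᵀ + Q = [55 -57; -57 65]
y = z − H·x̄ = [50]
S = H·P̄·Hᵀ + R = [905]
K = P̄·Hᵀ·S⁻¹ = [-222/905; 236/905]
x' = x̄ + K·y = [-48/181, -355/181]
P' = (I − K·H)·P̄ = [491/905 807/905; 807/905 3129/905]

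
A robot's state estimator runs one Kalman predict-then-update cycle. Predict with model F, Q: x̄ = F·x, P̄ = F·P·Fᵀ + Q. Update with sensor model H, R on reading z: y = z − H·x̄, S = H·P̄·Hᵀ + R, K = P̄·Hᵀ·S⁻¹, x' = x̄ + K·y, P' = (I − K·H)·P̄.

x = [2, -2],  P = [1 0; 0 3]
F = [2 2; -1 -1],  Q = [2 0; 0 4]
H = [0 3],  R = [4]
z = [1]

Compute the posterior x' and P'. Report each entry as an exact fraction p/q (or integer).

x̄ = F·x = [0, 0]
P̄ = F·P·Fᵀ + Q = [18 -8; -8 8]
y = z − H·x̄ = [1]
S = H·P̄·Hᵀ + R = [76]
K = P̄·Hᵀ·S⁻¹ = [-6/19; 6/19]
x' = x̄ + K·y = [-6/19, 6/19]
P' = (I − K·H)·P̄ = [198/19 -8/19; -8/19 8/19]

x' = [-6/19, 6/19]
P' = [198/19 -8/19; -8/19 8/19]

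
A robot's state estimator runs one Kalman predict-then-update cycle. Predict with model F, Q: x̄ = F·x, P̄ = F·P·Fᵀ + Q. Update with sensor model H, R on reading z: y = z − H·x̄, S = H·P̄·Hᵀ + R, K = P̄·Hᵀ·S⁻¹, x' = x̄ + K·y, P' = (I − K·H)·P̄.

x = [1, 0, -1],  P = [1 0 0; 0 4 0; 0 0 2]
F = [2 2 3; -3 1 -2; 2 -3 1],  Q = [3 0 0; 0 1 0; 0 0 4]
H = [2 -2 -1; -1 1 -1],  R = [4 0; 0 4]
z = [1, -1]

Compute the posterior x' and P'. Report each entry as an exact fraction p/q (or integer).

x̄ = F·x = [-1, -1, 1]
P̄ = F·P·Fᵀ + Q = [41 -10 -14; -10 22 -22; -14 -22 46]
y = z − H·x̄ = [2, 0]
S = H·P̄·Hᵀ + R = [350 -128; -128 149]
K = P̄·Hᵀ·S⁻¹ = [6274/17883 949/17883; 109/5961 2254/5961; -1897/5961 -3790/5961]
x' = x̄ + K·y = [-5335/17883, -5743/5961, 2167/5961]
P' = (I − K·H)·P̄ = [40532/17883 11144/5961 -3632/5961; 11144/5961 4668/1987 -2052/1987; -3632/5961 -2052/1987 4212/1987]

x' = [-5335/17883, -5743/5961, 2167/5961]
P' = [40532/17883 11144/5961 -3632/5961; 11144/5961 4668/1987 -2052/1987; -3632/5961 -2052/1987 4212/1987]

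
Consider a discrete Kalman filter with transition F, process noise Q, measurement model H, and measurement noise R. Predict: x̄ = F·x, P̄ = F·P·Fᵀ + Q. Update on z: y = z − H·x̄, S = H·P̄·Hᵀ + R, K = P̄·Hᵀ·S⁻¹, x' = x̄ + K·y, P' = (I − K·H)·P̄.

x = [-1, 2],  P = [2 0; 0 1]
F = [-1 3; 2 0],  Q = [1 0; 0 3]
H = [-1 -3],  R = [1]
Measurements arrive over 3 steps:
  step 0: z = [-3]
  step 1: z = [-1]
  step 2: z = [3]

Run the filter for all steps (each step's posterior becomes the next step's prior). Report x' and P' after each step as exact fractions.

step 0: x' = [7, -59/44], P' = [12 -4; -4 127/88]
step 1: x' = [32673/19535, -700/3907], P' = [198772/19535 -13803/3907; -13803/3907 5217/3907]
step 2: x' = [628119/264295, -468633/264295], P' = [19216878/1850065 -6666916/1850065; -6666916/1850065 5027759/3700130]

step 0: x̄ = F·x = [7, -2]
step 0: P̄ = F·P·Fᵀ + Q = [12 -4; -4 11]
step 0: y = z − H·x̄ = [-2]
step 0: S = H·P̄·Hᵀ + R = [88]
step 0: K = P̄·Hᵀ·S⁻¹ = [0; -29/88]
step 0: x' = x̄ + K·y = [7, -59/44]
step 0: P' = (I − K·H)·P̄ = [12 -4; -4 127/88]
step 1: x̄ = F·x = [-485/44, 14]
step 1: P̄ = F·P·Fᵀ + Q = [4399/88 -48; -48 51]
step 1: y = z − H·x̄ = [1319/44]
step 1: S = H·P̄·Hᵀ + R = [19535/88]
step 1: K = P̄·Hᵀ·S⁻¹ = [8273/19535; -1848/3907]
step 1: x' = x̄ + K·y = [32673/19535, -700/3907]
step 1: P' = (I − K·H)·P̄ = [198772/19535 -13803/3907; -13803/3907 5217/3907]
step 2: x̄ = F·x = [-43173/19535, 65346/19535]
step 2: P̄ = F·P·Fᵀ + Q = [867162/19535 -811634/19535; -811634/19535 853693/19535]
step 2: y = z − H·x̄ = [42294/3907]
step 2: S = H·P̄·Hᵀ + R = [740026/3907]
step 2: K = P̄·Hᵀ·S⁻¹ = [156774/370013; -349889/740026]
step 2: x' = x̄ + K·y = [628119/264295, -468633/264295]
step 2: P' = (I − K·H)·P̄ = [19216878/1850065 -6666916/1850065; -6666916/1850065 5027759/3700130]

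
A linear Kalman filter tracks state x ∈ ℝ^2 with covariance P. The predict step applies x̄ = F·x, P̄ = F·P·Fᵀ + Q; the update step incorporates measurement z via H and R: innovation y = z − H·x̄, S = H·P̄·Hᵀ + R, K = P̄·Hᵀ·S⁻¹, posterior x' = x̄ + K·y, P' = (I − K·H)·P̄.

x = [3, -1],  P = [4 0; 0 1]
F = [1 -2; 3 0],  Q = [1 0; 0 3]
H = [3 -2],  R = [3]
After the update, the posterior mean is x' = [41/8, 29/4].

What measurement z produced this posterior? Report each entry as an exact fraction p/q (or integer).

x̄ = F·x = [5, 9]
P̄ = F·P·Fᵀ + Q = [9 12; 12 39]
S = H·P̄·Hᵀ + R = [96]
K = P̄·Hᵀ·S⁻¹ = [1/32; -7/16]
x' − x̄ = [1/8, -7/4] = K·y
y = (KᵀK)⁻¹·Kᵀ·(x' − x̄) = [4]
z = y + H·x̄ = [4] + [-3] = [1]

z = [1]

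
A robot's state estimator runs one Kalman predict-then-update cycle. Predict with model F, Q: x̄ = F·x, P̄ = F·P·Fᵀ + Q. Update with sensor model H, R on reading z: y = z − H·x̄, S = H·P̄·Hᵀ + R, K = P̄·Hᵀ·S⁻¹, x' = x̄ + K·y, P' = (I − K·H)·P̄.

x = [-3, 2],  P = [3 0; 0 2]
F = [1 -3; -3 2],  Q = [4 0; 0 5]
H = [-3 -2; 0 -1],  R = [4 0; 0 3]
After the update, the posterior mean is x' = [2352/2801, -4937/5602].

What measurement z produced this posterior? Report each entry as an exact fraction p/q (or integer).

x̄ = F·x = [-9, 13]
P̄ = F·P·Fᵀ + Q = [25 -21; -21 40]
S = H·P̄·Hᵀ + R = [137 17; 17 43]
K = P̄·Hᵀ·S⁻¹ = [-888/2801 1719/2801; -51/5602 -5191/5602]
x' − x̄ = [27561/2801, -77763/5602] = K·y
y = (KᵀK)⁻¹·Kᵀ·(x' − x̄) = [-2, 15]
z = y + H·x̄ = [-2, 15] + [1, -13] = [-1, 2]

z = [-1, 2]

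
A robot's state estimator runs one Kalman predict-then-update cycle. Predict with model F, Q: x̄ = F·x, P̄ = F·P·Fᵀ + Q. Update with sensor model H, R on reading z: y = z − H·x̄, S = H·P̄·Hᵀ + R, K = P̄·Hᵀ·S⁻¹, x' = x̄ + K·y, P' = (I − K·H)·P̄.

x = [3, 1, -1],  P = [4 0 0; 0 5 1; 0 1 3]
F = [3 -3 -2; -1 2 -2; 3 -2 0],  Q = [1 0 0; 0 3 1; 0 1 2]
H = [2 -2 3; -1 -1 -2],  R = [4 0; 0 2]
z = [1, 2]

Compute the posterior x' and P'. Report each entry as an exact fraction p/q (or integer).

x' = [-330042/168769, -206774/168769, 126679/168769]
P' = [1147838/168769 194998/168769 -619872/168769; 194998/168769 144960/168769 -93556/168769; -619872/168769 -93556/168769 374652/168769]

x̄ = F·x = [8, 1, 7]
P̄ = F·P·Fᵀ + Q = [106 -28 70; -28 31 -27; 70 -27 58]
y = z − H·x̄ = [-34, 25]
S = H·P̄·Hᵀ + R = [2462 -1015; -1015 487]
K = P̄·Hᵀ·S⁻¹ = [11516/168769 -51546/168769; -45148/168769 -76423/168769; 17831/168769 -17938/168769]
x' = x̄ + K·y = [-330042/168769, -206774/168769, 126679/168769]
P' = (I − K·H)·P̄ = [1147838/168769 194998/168769 -619872/168769; 194998/168769 144960/168769 -93556/168769; -619872/168769 -93556/168769 374652/168769]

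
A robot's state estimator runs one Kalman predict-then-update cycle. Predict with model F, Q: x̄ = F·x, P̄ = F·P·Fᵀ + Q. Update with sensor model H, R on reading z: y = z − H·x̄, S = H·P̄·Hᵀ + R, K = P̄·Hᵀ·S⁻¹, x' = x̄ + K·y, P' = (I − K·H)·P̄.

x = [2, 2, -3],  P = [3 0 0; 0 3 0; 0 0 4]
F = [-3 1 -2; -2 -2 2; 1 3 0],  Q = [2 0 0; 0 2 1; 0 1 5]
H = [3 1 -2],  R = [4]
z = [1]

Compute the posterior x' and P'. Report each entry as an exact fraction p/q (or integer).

x' = [348/49, -3852/343, 3163/686]
P' = [136/7 -956/49 930/49; -956/49 11518/343 -4355/343; 930/49 -4355/343 15361/686]

x̄ = F·x = [2, -14, 8]
P̄ = F·P·Fᵀ + Q = [48 -4 0; -4 42 -23; 0 -23 35]
y = z − H·x̄ = [25]
S = H·P̄·Hᵀ + R = [686]
K = P̄·Hᵀ·S⁻¹ = [10/49; 38/343; -93/686]
x' = x̄ + K·y = [348/49, -3852/343, 3163/686]
P' = (I − K·H)·P̄ = [136/7 -956/49 930/49; -956/49 11518/343 -4355/343; 930/49 -4355/343 15361/686]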